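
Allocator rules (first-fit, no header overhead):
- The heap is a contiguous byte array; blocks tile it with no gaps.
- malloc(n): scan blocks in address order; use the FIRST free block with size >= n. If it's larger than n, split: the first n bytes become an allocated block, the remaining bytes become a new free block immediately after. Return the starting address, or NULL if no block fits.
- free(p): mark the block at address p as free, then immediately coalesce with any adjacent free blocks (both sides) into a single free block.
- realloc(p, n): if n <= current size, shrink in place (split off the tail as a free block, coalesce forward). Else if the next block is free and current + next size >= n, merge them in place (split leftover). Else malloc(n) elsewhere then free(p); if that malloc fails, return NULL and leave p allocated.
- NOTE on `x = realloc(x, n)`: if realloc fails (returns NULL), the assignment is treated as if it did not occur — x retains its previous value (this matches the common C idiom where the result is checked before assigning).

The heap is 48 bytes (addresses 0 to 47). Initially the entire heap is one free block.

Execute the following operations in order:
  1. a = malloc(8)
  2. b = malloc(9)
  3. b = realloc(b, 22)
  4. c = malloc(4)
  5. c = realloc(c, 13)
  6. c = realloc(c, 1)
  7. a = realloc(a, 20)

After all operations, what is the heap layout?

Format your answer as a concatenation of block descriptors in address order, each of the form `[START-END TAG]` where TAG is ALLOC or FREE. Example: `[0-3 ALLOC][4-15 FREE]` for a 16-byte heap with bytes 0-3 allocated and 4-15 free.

Answer: [0-7 ALLOC][8-29 ALLOC][30-30 ALLOC][31-47 FREE]

Derivation:
Op 1: a = malloc(8) -> a = 0; heap: [0-7 ALLOC][8-47 FREE]
Op 2: b = malloc(9) -> b = 8; heap: [0-7 ALLOC][8-16 ALLOC][17-47 FREE]
Op 3: b = realloc(b, 22) -> b = 8; heap: [0-7 ALLOC][8-29 ALLOC][30-47 FREE]
Op 4: c = malloc(4) -> c = 30; heap: [0-7 ALLOC][8-29 ALLOC][30-33 ALLOC][34-47 FREE]
Op 5: c = realloc(c, 13) -> c = 30; heap: [0-7 ALLOC][8-29 ALLOC][30-42 ALLOC][43-47 FREE]
Op 6: c = realloc(c, 1) -> c = 30; heap: [0-7 ALLOC][8-29 ALLOC][30-30 ALLOC][31-47 FREE]
Op 7: a = realloc(a, 20) -> NULL (a unchanged); heap: [0-7 ALLOC][8-29 ALLOC][30-30 ALLOC][31-47 FREE]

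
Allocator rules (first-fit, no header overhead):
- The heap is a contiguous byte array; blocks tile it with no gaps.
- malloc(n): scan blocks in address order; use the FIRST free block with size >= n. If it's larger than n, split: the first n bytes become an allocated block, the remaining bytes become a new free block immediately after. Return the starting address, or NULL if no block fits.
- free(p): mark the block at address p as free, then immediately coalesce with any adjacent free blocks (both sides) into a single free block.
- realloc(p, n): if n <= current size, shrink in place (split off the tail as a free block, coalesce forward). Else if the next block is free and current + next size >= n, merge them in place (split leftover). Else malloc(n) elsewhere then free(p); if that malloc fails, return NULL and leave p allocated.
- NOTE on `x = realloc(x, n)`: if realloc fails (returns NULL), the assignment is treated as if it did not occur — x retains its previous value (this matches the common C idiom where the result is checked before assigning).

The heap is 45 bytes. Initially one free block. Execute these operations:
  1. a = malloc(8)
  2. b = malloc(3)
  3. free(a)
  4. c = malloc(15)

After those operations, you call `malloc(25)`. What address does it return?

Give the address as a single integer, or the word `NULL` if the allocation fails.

Op 1: a = malloc(8) -> a = 0; heap: [0-7 ALLOC][8-44 FREE]
Op 2: b = malloc(3) -> b = 8; heap: [0-7 ALLOC][8-10 ALLOC][11-44 FREE]
Op 3: free(a) -> (freed a); heap: [0-7 FREE][8-10 ALLOC][11-44 FREE]
Op 4: c = malloc(15) -> c = 11; heap: [0-7 FREE][8-10 ALLOC][11-25 ALLOC][26-44 FREE]
malloc(25): first-fit scan over [0-7 FREE][8-10 ALLOC][11-25 ALLOC][26-44 FREE] -> NULL

Answer: NULL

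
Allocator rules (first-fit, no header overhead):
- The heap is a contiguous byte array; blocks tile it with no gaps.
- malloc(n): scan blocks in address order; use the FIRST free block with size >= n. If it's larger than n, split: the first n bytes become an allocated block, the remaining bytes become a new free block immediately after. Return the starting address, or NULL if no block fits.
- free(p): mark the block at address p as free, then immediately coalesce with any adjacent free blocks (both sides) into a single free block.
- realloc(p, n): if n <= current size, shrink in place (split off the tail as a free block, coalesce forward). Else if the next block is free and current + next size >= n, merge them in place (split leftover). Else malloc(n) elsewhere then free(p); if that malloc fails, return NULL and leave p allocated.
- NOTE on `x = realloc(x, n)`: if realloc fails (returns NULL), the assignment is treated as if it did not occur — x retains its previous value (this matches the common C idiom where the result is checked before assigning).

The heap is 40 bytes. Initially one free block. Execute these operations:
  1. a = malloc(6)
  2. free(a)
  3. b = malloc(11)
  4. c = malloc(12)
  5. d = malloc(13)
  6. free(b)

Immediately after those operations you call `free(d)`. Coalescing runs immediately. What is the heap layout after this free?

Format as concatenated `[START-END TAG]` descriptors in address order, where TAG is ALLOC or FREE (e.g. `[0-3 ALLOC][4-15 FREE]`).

Op 1: a = malloc(6) -> a = 0; heap: [0-5 ALLOC][6-39 FREE]
Op 2: free(a) -> (freed a); heap: [0-39 FREE]
Op 3: b = malloc(11) -> b = 0; heap: [0-10 ALLOC][11-39 FREE]
Op 4: c = malloc(12) -> c = 11; heap: [0-10 ALLOC][11-22 ALLOC][23-39 FREE]
Op 5: d = malloc(13) -> d = 23; heap: [0-10 ALLOC][11-22 ALLOC][23-35 ALLOC][36-39 FREE]
Op 6: free(b) -> (freed b); heap: [0-10 FREE][11-22 ALLOC][23-35 ALLOC][36-39 FREE]
free(d): d = 23 -> block [23-35 ALLOC]; mark free, coalesce with adjacent free neighbors -> [0-10 FREE][11-22 ALLOC][23-39 FREE]

Answer: [0-10 FREE][11-22 ALLOC][23-39 FREE]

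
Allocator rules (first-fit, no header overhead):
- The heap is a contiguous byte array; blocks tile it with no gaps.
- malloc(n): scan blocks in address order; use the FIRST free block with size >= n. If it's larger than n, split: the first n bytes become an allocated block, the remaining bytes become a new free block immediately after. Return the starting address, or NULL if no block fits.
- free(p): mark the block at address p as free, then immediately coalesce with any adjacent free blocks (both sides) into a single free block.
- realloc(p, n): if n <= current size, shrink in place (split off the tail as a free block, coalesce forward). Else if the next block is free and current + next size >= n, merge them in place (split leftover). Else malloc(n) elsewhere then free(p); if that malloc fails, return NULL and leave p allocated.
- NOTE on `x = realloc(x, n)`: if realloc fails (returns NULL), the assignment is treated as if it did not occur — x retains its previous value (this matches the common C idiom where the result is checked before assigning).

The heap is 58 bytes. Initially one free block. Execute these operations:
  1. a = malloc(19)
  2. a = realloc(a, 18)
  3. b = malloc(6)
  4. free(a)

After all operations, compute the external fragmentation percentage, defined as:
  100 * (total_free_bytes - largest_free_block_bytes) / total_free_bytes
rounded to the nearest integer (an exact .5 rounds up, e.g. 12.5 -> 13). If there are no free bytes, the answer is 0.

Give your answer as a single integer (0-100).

Answer: 35

Derivation:
Op 1: a = malloc(19) -> a = 0; heap: [0-18 ALLOC][19-57 FREE]
Op 2: a = realloc(a, 18) -> a = 0; heap: [0-17 ALLOC][18-57 FREE]
Op 3: b = malloc(6) -> b = 18; heap: [0-17 ALLOC][18-23 ALLOC][24-57 FREE]
Op 4: free(a) -> (freed a); heap: [0-17 FREE][18-23 ALLOC][24-57 FREE]
Free blocks: [18 34] total_free=52 largest=34 -> 100*(52-34)/52 = 1800/52 ≈ 34.615 -> rounds to 35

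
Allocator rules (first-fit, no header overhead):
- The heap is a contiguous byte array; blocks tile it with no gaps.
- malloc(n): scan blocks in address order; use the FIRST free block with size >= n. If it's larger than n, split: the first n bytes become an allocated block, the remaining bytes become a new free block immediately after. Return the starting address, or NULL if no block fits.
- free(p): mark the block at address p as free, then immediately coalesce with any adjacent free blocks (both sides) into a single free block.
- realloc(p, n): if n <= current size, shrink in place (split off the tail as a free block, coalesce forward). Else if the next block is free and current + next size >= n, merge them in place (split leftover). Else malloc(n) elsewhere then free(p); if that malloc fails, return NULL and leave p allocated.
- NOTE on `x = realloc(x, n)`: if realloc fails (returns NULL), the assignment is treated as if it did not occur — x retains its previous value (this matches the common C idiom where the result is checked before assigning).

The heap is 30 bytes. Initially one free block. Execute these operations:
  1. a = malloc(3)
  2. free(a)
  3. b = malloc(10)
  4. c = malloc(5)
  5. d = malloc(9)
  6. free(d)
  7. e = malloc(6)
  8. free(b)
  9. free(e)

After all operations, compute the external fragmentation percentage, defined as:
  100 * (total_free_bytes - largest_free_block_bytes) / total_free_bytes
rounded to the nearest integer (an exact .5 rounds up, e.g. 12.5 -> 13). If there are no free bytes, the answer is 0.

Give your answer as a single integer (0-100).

Op 1: a = malloc(3) -> a = 0; heap: [0-2 ALLOC][3-29 FREE]
Op 2: free(a) -> (freed a); heap: [0-29 FREE]
Op 3: b = malloc(10) -> b = 0; heap: [0-9 ALLOC][10-29 FREE]
Op 4: c = malloc(5) -> c = 10; heap: [0-9 ALLOC][10-14 ALLOC][15-29 FREE]
Op 5: d = malloc(9) -> d = 15; heap: [0-9 ALLOC][10-14 ALLOC][15-23 ALLOC][24-29 FREE]
Op 6: free(d) -> (freed d); heap: [0-9 ALLOC][10-14 ALLOC][15-29 FREE]
Op 7: e = malloc(6) -> e = 15; heap: [0-9 ALLOC][10-14 ALLOC][15-20 ALLOC][21-29 FREE]
Op 8: free(b) -> (freed b); heap: [0-9 FREE][10-14 ALLOC][15-20 ALLOC][21-29 FREE]
Op 9: free(e) -> (freed e); heap: [0-9 FREE][10-14 ALLOC][15-29 FREE]
Free blocks: [10 15] total_free=25 largest=15 -> 100*(25-15)/25 = 1000/25 = 40

Answer: 40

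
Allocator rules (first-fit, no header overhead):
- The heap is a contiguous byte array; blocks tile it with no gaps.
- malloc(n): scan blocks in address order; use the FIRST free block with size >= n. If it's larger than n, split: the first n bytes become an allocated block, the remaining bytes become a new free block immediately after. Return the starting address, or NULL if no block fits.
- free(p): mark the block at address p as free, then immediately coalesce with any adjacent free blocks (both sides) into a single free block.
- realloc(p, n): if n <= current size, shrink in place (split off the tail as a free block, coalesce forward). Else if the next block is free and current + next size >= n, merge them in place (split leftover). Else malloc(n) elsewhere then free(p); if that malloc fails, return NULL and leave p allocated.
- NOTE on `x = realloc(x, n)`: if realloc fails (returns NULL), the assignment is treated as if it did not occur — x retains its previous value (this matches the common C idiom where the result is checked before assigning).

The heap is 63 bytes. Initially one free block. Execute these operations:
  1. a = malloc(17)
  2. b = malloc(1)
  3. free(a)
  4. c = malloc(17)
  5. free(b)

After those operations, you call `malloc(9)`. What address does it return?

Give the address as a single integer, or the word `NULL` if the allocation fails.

Op 1: a = malloc(17) -> a = 0; heap: [0-16 ALLOC][17-62 FREE]
Op 2: b = malloc(1) -> b = 17; heap: [0-16 ALLOC][17-17 ALLOC][18-62 FREE]
Op 3: free(a) -> (freed a); heap: [0-16 FREE][17-17 ALLOC][18-62 FREE]
Op 4: c = malloc(17) -> c = 0; heap: [0-16 ALLOC][17-17 ALLOC][18-62 FREE]
Op 5: free(b) -> (freed b); heap: [0-16 ALLOC][17-62 FREE]
malloc(9): first-fit scan over [0-16 ALLOC][17-62 FREE] -> 17

Answer: 17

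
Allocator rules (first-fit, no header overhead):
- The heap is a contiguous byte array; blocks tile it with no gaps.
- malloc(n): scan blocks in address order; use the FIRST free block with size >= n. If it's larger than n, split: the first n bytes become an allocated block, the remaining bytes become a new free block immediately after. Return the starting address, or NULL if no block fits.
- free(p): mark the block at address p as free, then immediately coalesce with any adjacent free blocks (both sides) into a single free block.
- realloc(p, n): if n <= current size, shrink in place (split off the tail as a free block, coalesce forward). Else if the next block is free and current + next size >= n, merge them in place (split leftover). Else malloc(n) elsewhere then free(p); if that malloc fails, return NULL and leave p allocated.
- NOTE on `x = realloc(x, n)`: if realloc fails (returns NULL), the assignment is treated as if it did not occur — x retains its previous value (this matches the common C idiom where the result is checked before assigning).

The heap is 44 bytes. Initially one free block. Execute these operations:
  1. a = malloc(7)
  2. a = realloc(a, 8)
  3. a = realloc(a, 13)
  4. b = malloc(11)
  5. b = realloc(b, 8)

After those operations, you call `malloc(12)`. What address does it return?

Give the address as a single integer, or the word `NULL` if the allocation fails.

Answer: 21

Derivation:
Op 1: a = malloc(7) -> a = 0; heap: [0-6 ALLOC][7-43 FREE]
Op 2: a = realloc(a, 8) -> a = 0; heap: [0-7 ALLOC][8-43 FREE]
Op 3: a = realloc(a, 13) -> a = 0; heap: [0-12 ALLOC][13-43 FREE]
Op 4: b = malloc(11) -> b = 13; heap: [0-12 ALLOC][13-23 ALLOC][24-43 FREE]
Op 5: b = realloc(b, 8) -> b = 13; heap: [0-12 ALLOC][13-20 ALLOC][21-43 FREE]
malloc(12): first-fit scan over [0-12 ALLOC][13-20 ALLOC][21-43 FREE] -> 21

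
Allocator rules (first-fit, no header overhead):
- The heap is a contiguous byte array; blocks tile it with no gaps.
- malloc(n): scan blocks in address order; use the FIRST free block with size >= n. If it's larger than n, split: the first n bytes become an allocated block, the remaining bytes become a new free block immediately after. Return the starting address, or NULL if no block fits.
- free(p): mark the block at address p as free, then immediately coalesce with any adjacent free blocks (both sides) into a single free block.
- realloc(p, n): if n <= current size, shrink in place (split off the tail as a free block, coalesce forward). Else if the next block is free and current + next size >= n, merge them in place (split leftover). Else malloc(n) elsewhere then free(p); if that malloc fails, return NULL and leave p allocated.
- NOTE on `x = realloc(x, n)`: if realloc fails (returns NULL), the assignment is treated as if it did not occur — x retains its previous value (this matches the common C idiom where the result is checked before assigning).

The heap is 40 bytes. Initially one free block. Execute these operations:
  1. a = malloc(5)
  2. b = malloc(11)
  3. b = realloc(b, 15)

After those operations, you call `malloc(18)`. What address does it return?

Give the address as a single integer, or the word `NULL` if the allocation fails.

Answer: 20

Derivation:
Op 1: a = malloc(5) -> a = 0; heap: [0-4 ALLOC][5-39 FREE]
Op 2: b = malloc(11) -> b = 5; heap: [0-4 ALLOC][5-15 ALLOC][16-39 FREE]
Op 3: b = realloc(b, 15) -> b = 5; heap: [0-4 ALLOC][5-19 ALLOC][20-39 FREE]
malloc(18): first-fit scan over [0-4 ALLOC][5-19 ALLOC][20-39 FREE] -> 20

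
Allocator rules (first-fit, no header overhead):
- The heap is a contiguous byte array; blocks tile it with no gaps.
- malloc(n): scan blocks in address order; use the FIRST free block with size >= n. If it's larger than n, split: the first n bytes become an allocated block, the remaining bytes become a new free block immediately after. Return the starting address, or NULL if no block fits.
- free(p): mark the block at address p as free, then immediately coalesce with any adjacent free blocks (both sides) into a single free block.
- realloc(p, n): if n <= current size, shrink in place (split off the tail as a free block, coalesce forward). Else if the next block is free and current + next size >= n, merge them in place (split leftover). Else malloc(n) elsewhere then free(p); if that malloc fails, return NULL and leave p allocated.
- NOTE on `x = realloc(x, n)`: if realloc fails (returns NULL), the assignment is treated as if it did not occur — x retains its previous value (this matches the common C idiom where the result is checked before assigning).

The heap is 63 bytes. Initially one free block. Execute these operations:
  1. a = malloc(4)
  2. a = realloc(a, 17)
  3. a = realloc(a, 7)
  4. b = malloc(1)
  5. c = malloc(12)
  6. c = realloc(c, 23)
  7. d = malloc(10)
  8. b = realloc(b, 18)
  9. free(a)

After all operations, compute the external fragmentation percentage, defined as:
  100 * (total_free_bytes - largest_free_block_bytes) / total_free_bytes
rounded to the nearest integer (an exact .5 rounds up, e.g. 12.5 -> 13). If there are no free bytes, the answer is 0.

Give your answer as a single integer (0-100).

Op 1: a = malloc(4) -> a = 0; heap: [0-3 ALLOC][4-62 FREE]
Op 2: a = realloc(a, 17) -> a = 0; heap: [0-16 ALLOC][17-62 FREE]
Op 3: a = realloc(a, 7) -> a = 0; heap: [0-6 ALLOC][7-62 FREE]
Op 4: b = malloc(1) -> b = 7; heap: [0-6 ALLOC][7-7 ALLOC][8-62 FREE]
Op 5: c = malloc(12) -> c = 8; heap: [0-6 ALLOC][7-7 ALLOC][8-19 ALLOC][20-62 FREE]
Op 6: c = realloc(c, 23) -> c = 8; heap: [0-6 ALLOC][7-7 ALLOC][8-30 ALLOC][31-62 FREE]
Op 7: d = malloc(10) -> d = 31; heap: [0-6 ALLOC][7-7 ALLOC][8-30 ALLOC][31-40 ALLOC][41-62 FREE]
Op 8: b = realloc(b, 18) -> b = 41; heap: [0-6 ALLOC][7-7 FREE][8-30 ALLOC][31-40 ALLOC][41-58 ALLOC][59-62 FREE]
Op 9: free(a) -> (freed a); heap: [0-7 FREE][8-30 ALLOC][31-40 ALLOC][41-58 ALLOC][59-62 FREE]
Free blocks: [8 4] total_free=12 largest=8 -> 100*(12-8)/12 = 400/12 ≈ 33.333 -> rounds to 33

Answer: 33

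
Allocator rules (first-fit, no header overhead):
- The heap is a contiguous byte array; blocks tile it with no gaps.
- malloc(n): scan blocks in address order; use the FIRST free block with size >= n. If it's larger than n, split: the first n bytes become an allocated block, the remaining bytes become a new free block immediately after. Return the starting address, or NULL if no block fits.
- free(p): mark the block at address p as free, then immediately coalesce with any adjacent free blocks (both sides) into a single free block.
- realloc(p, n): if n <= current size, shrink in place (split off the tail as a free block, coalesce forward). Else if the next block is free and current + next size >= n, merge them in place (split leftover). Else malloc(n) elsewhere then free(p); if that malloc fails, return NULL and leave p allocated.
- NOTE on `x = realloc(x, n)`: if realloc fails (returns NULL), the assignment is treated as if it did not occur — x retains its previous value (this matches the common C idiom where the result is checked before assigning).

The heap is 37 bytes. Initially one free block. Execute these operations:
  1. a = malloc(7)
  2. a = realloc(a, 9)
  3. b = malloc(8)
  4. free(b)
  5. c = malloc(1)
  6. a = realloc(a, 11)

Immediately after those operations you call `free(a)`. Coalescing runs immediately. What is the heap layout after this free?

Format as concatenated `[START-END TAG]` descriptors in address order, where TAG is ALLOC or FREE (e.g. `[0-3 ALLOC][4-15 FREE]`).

Answer: [0-8 FREE][9-9 ALLOC][10-36 FREE]

Derivation:
Op 1: a = malloc(7) -> a = 0; heap: [0-6 ALLOC][7-36 FREE]
Op 2: a = realloc(a, 9) -> a = 0; heap: [0-8 ALLOC][9-36 FREE]
Op 3: b = malloc(8) -> b = 9; heap: [0-8 ALLOC][9-16 ALLOC][17-36 FREE]
Op 4: free(b) -> (freed b); heap: [0-8 ALLOC][9-36 FREE]
Op 5: c = malloc(1) -> c = 9; heap: [0-8 ALLOC][9-9 ALLOC][10-36 FREE]
Op 6: a = realloc(a, 11) -> a = 10; heap: [0-8 FREE][9-9 ALLOC][10-20 ALLOC][21-36 FREE]
free(a): a = 10 -> block [10-20 ALLOC]; mark free, coalesce with adjacent free neighbors -> [0-8 FREE][9-9 ALLOC][10-36 FREE]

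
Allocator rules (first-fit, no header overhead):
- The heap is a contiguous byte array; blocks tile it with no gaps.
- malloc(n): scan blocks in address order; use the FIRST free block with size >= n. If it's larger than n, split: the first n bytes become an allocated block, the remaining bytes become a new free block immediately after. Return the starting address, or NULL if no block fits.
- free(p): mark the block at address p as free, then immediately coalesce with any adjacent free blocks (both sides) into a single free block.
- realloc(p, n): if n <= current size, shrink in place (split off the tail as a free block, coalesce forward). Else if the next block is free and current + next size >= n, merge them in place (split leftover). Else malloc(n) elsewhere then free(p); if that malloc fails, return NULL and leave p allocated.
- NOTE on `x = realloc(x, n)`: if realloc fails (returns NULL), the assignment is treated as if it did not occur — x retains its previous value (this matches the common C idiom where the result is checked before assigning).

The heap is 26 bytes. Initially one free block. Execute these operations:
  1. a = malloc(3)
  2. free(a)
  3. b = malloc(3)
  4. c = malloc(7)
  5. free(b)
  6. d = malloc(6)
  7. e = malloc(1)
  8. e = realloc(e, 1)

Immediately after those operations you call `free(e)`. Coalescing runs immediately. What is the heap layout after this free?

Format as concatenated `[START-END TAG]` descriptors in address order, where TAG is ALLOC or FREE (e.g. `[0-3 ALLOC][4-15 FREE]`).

Answer: [0-2 FREE][3-9 ALLOC][10-15 ALLOC][16-25 FREE]

Derivation:
Op 1: a = malloc(3) -> a = 0; heap: [0-2 ALLOC][3-25 FREE]
Op 2: free(a) -> (freed a); heap: [0-25 FREE]
Op 3: b = malloc(3) -> b = 0; heap: [0-2 ALLOC][3-25 FREE]
Op 4: c = malloc(7) -> c = 3; heap: [0-2 ALLOC][3-9 ALLOC][10-25 FREE]
Op 5: free(b) -> (freed b); heap: [0-2 FREE][3-9 ALLOC][10-25 FREE]
Op 6: d = malloc(6) -> d = 10; heap: [0-2 FREE][3-9 ALLOC][10-15 ALLOC][16-25 FREE]
Op 7: e = malloc(1) -> e = 0; heap: [0-0 ALLOC][1-2 FREE][3-9 ALLOC][10-15 ALLOC][16-25 FREE]
Op 8: e = realloc(e, 1) -> e = 0; heap: [0-0 ALLOC][1-2 FREE][3-9 ALLOC][10-15 ALLOC][16-25 FREE]
free(e): e = 0 -> block [0-0 ALLOC]; mark free, coalesce with adjacent free neighbors -> [0-2 FREE][3-9 ALLOC][10-15 ALLOC][16-25 FREE]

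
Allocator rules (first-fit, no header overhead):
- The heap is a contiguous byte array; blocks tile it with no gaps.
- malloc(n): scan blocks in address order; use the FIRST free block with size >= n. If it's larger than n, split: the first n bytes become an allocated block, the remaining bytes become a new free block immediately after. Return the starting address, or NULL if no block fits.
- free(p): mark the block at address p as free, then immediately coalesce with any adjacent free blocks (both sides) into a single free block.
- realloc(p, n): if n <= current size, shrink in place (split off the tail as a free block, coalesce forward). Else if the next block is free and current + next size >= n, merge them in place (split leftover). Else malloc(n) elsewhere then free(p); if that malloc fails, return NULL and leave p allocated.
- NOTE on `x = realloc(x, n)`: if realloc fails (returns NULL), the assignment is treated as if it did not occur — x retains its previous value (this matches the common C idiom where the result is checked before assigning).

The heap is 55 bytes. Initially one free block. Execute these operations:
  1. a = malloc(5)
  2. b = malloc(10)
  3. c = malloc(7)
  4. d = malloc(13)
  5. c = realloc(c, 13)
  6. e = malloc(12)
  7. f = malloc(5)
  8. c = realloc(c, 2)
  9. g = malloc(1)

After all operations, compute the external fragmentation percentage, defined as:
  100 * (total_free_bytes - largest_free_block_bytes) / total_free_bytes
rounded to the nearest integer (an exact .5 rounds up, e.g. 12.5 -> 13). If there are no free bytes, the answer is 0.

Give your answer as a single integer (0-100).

Answer: 5

Derivation:
Op 1: a = malloc(5) -> a = 0; heap: [0-4 ALLOC][5-54 FREE]
Op 2: b = malloc(10) -> b = 5; heap: [0-4 ALLOC][5-14 ALLOC][15-54 FREE]
Op 3: c = malloc(7) -> c = 15; heap: [0-4 ALLOC][5-14 ALLOC][15-21 ALLOC][22-54 FREE]
Op 4: d = malloc(13) -> d = 22; heap: [0-4 ALLOC][5-14 ALLOC][15-21 ALLOC][22-34 ALLOC][35-54 FREE]
Op 5: c = realloc(c, 13) -> c = 35; heap: [0-4 ALLOC][5-14 ALLOC][15-21 FREE][22-34 ALLOC][35-47 ALLOC][48-54 FREE]
Op 6: e = malloc(12) -> e = NULL; heap: [0-4 ALLOC][5-14 ALLOC][15-21 FREE][22-34 ALLOC][35-47 ALLOC][48-54 FREE]
Op 7: f = malloc(5) -> f = 15; heap: [0-4 ALLOC][5-14 ALLOC][15-19 ALLOC][20-21 FREE][22-34 ALLOC][35-47 ALLOC][48-54 FREE]
Op 8: c = realloc(c, 2) -> c = 35; heap: [0-4 ALLOC][5-14 ALLOC][15-19 ALLOC][20-21 FREE][22-34 ALLOC][35-36 ALLOC][37-54 FREE]
Op 9: g = malloc(1) -> g = 20; heap: [0-4 ALLOC][5-14 ALLOC][15-19 ALLOC][20-20 ALLOC][21-21 FREE][22-34 ALLOC][35-36 ALLOC][37-54 FREE]
Free blocks: [1 18] total_free=19 largest=18 -> 100*(19-18)/19 = 100/19 ≈ 5.263 -> rounds to 5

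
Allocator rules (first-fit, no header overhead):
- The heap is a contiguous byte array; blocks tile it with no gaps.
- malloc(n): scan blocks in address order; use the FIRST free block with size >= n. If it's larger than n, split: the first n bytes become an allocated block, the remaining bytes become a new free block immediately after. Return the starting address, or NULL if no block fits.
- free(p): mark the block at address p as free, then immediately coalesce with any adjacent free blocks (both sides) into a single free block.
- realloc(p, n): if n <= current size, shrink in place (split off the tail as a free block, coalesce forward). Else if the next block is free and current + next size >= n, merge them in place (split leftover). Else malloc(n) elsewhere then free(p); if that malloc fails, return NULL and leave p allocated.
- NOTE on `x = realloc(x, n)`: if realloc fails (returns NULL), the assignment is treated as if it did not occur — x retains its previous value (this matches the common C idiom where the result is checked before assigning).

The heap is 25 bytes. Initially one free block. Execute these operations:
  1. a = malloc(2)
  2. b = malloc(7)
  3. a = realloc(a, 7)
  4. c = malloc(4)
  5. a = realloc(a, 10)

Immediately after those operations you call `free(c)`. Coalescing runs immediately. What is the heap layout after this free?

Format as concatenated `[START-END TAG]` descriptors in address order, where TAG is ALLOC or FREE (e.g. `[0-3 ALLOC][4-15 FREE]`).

Op 1: a = malloc(2) -> a = 0; heap: [0-1 ALLOC][2-24 FREE]
Op 2: b = malloc(7) -> b = 2; heap: [0-1 ALLOC][2-8 ALLOC][9-24 FREE]
Op 3: a = realloc(a, 7) -> a = 9; heap: [0-1 FREE][2-8 ALLOC][9-15 ALLOC][16-24 FREE]
Op 4: c = malloc(4) -> c = 16; heap: [0-1 FREE][2-8 ALLOC][9-15 ALLOC][16-19 ALLOC][20-24 FREE]
Op 5: a = realloc(a, 10) -> NULL (a unchanged); heap: [0-1 FREE][2-8 ALLOC][9-15 ALLOC][16-19 ALLOC][20-24 FREE]
free(c): c = 16 -> block [16-19 ALLOC]; mark free, coalesce with adjacent free neighbors -> [0-1 FREE][2-8 ALLOC][9-15 ALLOC][16-24 FREE]

Answer: [0-1 FREE][2-8 ALLOC][9-15 ALLOC][16-24 FREE]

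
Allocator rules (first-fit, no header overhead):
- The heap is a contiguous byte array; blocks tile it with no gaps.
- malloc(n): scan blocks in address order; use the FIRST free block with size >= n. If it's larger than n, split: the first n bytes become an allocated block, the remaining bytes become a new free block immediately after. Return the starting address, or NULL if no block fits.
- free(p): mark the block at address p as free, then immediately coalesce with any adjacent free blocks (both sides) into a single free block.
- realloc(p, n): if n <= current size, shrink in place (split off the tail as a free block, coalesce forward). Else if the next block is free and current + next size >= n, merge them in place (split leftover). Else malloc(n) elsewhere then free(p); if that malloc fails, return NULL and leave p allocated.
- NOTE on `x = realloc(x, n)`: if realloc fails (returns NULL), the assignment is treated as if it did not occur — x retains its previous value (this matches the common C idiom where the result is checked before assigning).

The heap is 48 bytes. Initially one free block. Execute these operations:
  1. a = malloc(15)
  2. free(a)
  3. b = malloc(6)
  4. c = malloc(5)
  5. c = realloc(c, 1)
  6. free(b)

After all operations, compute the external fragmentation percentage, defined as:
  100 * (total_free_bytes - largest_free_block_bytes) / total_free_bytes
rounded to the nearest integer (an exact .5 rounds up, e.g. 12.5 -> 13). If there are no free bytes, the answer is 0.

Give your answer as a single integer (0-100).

Op 1: a = malloc(15) -> a = 0; heap: [0-14 ALLOC][15-47 FREE]
Op 2: free(a) -> (freed a); heap: [0-47 FREE]
Op 3: b = malloc(6) -> b = 0; heap: [0-5 ALLOC][6-47 FREE]
Op 4: c = malloc(5) -> c = 6; heap: [0-5 ALLOC][6-10 ALLOC][11-47 FREE]
Op 5: c = realloc(c, 1) -> c = 6; heap: [0-5 ALLOC][6-6 ALLOC][7-47 FREE]
Op 6: free(b) -> (freed b); heap: [0-5 FREE][6-6 ALLOC][7-47 FREE]
Free blocks: [6 41] total_free=47 largest=41 -> 100*(47-41)/47 = 600/47 ≈ 12.766 -> rounds to 13

Answer: 13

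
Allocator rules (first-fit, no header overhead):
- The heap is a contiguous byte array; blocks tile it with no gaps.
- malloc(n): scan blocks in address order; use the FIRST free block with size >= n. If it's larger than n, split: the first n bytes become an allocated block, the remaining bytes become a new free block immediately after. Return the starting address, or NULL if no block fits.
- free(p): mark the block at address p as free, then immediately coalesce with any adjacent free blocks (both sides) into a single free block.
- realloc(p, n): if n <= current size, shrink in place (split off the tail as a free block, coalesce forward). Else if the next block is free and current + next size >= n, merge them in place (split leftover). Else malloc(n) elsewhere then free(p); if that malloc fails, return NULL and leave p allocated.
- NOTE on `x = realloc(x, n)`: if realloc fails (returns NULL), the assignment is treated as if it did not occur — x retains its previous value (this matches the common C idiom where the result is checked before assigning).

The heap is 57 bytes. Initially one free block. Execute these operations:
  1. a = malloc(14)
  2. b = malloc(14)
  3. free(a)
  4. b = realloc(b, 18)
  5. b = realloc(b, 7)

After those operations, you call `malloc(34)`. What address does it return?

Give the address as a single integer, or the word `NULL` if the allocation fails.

Op 1: a = malloc(14) -> a = 0; heap: [0-13 ALLOC][14-56 FREE]
Op 2: b = malloc(14) -> b = 14; heap: [0-13 ALLOC][14-27 ALLOC][28-56 FREE]
Op 3: free(a) -> (freed a); heap: [0-13 FREE][14-27 ALLOC][28-56 FREE]
Op 4: b = realloc(b, 18) -> b = 14; heap: [0-13 FREE][14-31 ALLOC][32-56 FREE]
Op 5: b = realloc(b, 7) -> b = 14; heap: [0-13 FREE][14-20 ALLOC][21-56 FREE]
malloc(34): first-fit scan over [0-13 FREE][14-20 ALLOC][21-56 FREE] -> 21

Answer: 21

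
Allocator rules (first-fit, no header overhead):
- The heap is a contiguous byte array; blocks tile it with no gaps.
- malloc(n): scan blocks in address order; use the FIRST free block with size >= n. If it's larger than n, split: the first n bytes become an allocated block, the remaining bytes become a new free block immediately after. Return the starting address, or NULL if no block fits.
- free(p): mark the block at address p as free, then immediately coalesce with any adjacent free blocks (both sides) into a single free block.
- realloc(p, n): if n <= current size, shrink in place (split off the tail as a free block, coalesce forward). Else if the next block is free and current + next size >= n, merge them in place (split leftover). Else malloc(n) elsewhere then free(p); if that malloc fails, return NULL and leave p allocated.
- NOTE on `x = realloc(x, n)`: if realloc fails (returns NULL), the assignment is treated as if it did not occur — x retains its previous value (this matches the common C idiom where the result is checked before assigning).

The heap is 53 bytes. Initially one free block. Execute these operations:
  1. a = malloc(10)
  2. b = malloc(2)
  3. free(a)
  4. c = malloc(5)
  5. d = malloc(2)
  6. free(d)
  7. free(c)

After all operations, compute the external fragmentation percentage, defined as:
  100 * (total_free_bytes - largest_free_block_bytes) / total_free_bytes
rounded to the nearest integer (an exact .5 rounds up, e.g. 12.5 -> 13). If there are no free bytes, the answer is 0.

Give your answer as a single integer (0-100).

Answer: 20

Derivation:
Op 1: a = malloc(10) -> a = 0; heap: [0-9 ALLOC][10-52 FREE]
Op 2: b = malloc(2) -> b = 10; heap: [0-9 ALLOC][10-11 ALLOC][12-52 FREE]
Op 3: free(a) -> (freed a); heap: [0-9 FREE][10-11 ALLOC][12-52 FREE]
Op 4: c = malloc(5) -> c = 0; heap: [0-4 ALLOC][5-9 FREE][10-11 ALLOC][12-52 FREE]
Op 5: d = malloc(2) -> d = 5; heap: [0-4 ALLOC][5-6 ALLOC][7-9 FREE][10-11 ALLOC][12-52 FREE]
Op 6: free(d) -> (freed d); heap: [0-4 ALLOC][5-9 FREE][10-11 ALLOC][12-52 FREE]
Op 7: free(c) -> (freed c); heap: [0-9 FREE][10-11 ALLOC][12-52 FREE]
Free blocks: [10 41] total_free=51 largest=41 -> 100*(51-41)/51 = 1000/51 ≈ 19.608 -> rounds to 20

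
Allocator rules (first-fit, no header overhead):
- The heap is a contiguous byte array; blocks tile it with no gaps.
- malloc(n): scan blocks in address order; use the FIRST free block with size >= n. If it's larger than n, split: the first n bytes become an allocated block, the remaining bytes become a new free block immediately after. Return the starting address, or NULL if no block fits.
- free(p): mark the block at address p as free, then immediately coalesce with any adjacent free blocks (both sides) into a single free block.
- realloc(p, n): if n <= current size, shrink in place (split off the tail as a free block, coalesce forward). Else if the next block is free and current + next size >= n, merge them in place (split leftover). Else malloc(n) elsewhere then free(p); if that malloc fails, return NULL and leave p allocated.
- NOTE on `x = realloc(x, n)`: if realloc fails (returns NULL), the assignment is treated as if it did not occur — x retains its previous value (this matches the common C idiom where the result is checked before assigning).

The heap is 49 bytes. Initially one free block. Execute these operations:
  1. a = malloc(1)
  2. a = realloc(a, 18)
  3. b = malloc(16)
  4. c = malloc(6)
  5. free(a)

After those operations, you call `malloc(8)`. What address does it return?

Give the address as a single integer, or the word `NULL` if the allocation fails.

Op 1: a = malloc(1) -> a = 0; heap: [0-0 ALLOC][1-48 FREE]
Op 2: a = realloc(a, 18) -> a = 0; heap: [0-17 ALLOC][18-48 FREE]
Op 3: b = malloc(16) -> b = 18; heap: [0-17 ALLOC][18-33 ALLOC][34-48 FREE]
Op 4: c = malloc(6) -> c = 34; heap: [0-17 ALLOC][18-33 ALLOC][34-39 ALLOC][40-48 FREE]
Op 5: free(a) -> (freed a); heap: [0-17 FREE][18-33 ALLOC][34-39 ALLOC][40-48 FREE]
malloc(8): first-fit scan over [0-17 FREE][18-33 ALLOC][34-39 ALLOC][40-48 FREE] -> 0

Answer: 0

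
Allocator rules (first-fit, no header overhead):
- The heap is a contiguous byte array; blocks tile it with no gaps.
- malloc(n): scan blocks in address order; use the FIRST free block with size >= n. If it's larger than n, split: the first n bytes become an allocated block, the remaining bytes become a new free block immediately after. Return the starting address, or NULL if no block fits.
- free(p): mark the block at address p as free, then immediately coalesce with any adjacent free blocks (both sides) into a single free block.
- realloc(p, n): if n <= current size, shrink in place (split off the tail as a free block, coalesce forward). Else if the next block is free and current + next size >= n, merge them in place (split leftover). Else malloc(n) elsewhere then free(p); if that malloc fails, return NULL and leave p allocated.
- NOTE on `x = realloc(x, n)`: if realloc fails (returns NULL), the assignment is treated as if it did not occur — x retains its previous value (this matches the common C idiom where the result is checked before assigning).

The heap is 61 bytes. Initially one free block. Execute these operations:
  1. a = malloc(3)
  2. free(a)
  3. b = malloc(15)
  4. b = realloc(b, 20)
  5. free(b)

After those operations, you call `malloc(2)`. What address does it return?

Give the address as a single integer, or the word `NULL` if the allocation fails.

Op 1: a = malloc(3) -> a = 0; heap: [0-2 ALLOC][3-60 FREE]
Op 2: free(a) -> (freed a); heap: [0-60 FREE]
Op 3: b = malloc(15) -> b = 0; heap: [0-14 ALLOC][15-60 FREE]
Op 4: b = realloc(b, 20) -> b = 0; heap: [0-19 ALLOC][20-60 FREE]
Op 5: free(b) -> (freed b); heap: [0-60 FREE]
malloc(2): first-fit scan over [0-60 FREE] -> 0

Answer: 0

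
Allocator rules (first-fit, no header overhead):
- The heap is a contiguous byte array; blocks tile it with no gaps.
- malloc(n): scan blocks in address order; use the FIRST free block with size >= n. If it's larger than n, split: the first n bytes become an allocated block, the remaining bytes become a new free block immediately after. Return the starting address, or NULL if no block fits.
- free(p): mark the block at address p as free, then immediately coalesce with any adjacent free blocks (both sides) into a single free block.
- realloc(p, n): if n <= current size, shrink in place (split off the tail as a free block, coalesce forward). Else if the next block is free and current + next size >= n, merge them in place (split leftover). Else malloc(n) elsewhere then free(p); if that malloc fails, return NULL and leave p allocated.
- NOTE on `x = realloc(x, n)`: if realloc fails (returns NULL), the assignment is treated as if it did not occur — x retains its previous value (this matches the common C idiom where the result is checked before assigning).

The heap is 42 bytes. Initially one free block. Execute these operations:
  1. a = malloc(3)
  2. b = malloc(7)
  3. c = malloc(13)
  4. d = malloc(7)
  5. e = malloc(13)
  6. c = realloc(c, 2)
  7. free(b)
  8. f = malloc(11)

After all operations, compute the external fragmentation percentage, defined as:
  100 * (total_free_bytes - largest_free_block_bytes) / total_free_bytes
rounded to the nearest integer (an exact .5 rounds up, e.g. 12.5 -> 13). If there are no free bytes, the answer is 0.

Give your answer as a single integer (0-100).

Answer: 37

Derivation:
Op 1: a = malloc(3) -> a = 0; heap: [0-2 ALLOC][3-41 FREE]
Op 2: b = malloc(7) -> b = 3; heap: [0-2 ALLOC][3-9 ALLOC][10-41 FREE]
Op 3: c = malloc(13) -> c = 10; heap: [0-2 ALLOC][3-9 ALLOC][10-22 ALLOC][23-41 FREE]
Op 4: d = malloc(7) -> d = 23; heap: [0-2 ALLOC][3-9 ALLOC][10-22 ALLOC][23-29 ALLOC][30-41 FREE]
Op 5: e = malloc(13) -> e = NULL; heap: [0-2 ALLOC][3-9 ALLOC][10-22 ALLOC][23-29 ALLOC][30-41 FREE]
Op 6: c = realloc(c, 2) -> c = 10; heap: [0-2 ALLOC][3-9 ALLOC][10-11 ALLOC][12-22 FREE][23-29 ALLOC][30-41 FREE]
Op 7: free(b) -> (freed b); heap: [0-2 ALLOC][3-9 FREE][10-11 ALLOC][12-22 FREE][23-29 ALLOC][30-41 FREE]
Op 8: f = malloc(11) -> f = 12; heap: [0-2 ALLOC][3-9 FREE][10-11 ALLOC][12-22 ALLOC][23-29 ALLOC][30-41 FREE]
Free blocks: [7 12] total_free=19 largest=12 -> 100*(19-12)/19 = 700/19 ≈ 36.842 -> rounds to 37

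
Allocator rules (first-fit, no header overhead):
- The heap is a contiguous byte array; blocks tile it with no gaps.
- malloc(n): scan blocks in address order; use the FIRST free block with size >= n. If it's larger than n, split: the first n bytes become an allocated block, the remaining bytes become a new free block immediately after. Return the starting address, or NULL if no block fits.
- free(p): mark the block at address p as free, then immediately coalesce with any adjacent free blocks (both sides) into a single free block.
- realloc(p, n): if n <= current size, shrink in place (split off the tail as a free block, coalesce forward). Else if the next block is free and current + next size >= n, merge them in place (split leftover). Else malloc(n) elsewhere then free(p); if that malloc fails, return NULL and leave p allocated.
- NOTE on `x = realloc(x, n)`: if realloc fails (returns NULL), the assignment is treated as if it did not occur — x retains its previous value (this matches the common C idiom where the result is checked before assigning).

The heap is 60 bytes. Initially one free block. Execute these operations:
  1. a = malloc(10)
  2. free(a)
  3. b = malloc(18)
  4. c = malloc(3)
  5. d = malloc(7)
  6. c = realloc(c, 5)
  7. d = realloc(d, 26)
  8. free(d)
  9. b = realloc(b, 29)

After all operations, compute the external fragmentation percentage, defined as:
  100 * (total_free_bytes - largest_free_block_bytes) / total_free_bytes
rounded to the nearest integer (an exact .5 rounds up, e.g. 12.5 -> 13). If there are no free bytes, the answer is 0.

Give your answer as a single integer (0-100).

Op 1: a = malloc(10) -> a = 0; heap: [0-9 ALLOC][10-59 FREE]
Op 2: free(a) -> (freed a); heap: [0-59 FREE]
Op 3: b = malloc(18) -> b = 0; heap: [0-17 ALLOC][18-59 FREE]
Op 4: c = malloc(3) -> c = 18; heap: [0-17 ALLOC][18-20 ALLOC][21-59 FREE]
Op 5: d = malloc(7) -> d = 21; heap: [0-17 ALLOC][18-20 ALLOC][21-27 ALLOC][28-59 FREE]
Op 6: c = realloc(c, 5) -> c = 28; heap: [0-17 ALLOC][18-20 FREE][21-27 ALLOC][28-32 ALLOC][33-59 FREE]
Op 7: d = realloc(d, 26) -> d = 33; heap: [0-17 ALLOC][18-27 FREE][28-32 ALLOC][33-58 ALLOC][59-59 FREE]
Op 8: free(d) -> (freed d); heap: [0-17 ALLOC][18-27 FREE][28-32 ALLOC][33-59 FREE]
Op 9: b = realloc(b, 29) -> NULL (b unchanged); heap: [0-17 ALLOC][18-27 FREE][28-32 ALLOC][33-59 FREE]
Free blocks: [10 27] total_free=37 largest=27 -> 100*(37-27)/37 = 1000/37 ≈ 27.027 -> rounds to 27

Answer: 27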